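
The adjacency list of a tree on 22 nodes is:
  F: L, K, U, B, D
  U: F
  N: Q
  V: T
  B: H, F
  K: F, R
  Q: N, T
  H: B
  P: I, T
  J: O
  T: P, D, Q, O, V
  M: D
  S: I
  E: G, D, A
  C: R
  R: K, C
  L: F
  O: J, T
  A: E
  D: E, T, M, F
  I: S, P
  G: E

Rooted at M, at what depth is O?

M → D → T → O — 3 edges.

3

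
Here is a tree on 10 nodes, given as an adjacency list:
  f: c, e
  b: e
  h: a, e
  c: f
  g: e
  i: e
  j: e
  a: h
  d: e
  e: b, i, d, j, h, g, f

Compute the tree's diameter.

A longest path is c–f–e–h–a, with 4 edges.

4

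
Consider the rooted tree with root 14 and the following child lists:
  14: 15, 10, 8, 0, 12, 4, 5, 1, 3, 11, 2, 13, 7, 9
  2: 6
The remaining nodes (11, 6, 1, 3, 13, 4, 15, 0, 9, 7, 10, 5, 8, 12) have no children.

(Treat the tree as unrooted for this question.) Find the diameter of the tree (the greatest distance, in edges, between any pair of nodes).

Starting from 6, a farthest node is 11 at distance 3.
One longest path: 6–2–14–11.
So the diameter is 3.

3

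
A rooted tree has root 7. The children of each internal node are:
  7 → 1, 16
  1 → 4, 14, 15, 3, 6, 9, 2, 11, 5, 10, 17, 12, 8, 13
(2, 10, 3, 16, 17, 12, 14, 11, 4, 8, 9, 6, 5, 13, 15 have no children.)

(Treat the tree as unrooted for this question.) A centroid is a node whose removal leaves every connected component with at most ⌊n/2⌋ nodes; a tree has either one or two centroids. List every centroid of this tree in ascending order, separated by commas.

1

Delete 1: the remaining components have sizes 2, 1, 1, 1, 1, 1, 1, 1, 1, 1, 1, 1, 1, 1, 1. Max 2 ≤ 8, so 1 is a centroid.
Every other node leaves some component of size > 8, so the centroid is unique.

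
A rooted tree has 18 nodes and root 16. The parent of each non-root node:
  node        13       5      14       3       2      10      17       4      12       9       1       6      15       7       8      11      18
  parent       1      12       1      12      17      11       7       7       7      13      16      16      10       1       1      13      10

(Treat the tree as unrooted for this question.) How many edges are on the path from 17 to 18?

Walking from 17: 17–7–1–13–11–10–18. Length 6.

6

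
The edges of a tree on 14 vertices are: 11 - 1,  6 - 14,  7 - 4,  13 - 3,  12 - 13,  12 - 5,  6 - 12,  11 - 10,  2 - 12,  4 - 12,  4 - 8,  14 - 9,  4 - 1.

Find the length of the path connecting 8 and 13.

Walking from 8: 8 – 4 – 12 – 13. Length 3.

3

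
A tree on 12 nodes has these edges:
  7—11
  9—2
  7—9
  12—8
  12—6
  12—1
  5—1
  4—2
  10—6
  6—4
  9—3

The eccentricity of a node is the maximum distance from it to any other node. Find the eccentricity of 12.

A farthest node from 12 is 11.
The path 12-6-4-2-9-7-11 has 6 edges.

6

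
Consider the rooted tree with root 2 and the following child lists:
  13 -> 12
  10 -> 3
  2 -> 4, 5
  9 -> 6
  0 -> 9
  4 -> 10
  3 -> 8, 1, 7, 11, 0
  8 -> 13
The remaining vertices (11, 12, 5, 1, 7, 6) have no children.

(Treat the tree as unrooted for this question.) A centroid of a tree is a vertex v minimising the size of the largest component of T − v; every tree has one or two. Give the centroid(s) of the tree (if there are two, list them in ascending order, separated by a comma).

Delete 3: the remaining components have sizes 4, 3, 3, 1, 1, 1. Max 4 ≤ 7, so 3 is a centroid.
No neighbour of 3 does as well, so 3 is the unique centroid.

3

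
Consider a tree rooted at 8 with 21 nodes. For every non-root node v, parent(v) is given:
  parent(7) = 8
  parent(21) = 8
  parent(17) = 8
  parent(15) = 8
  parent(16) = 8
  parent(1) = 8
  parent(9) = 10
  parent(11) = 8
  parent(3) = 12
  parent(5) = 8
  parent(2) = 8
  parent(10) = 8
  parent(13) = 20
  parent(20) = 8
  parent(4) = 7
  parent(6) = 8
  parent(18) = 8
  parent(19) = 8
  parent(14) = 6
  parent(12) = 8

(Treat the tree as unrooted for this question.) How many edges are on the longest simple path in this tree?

4

BFS from 3 reaches 4 last, at distance 4; BFS from 4 confirms no node is farther.
Path: 3 - 12 - 8 - 7 - 4.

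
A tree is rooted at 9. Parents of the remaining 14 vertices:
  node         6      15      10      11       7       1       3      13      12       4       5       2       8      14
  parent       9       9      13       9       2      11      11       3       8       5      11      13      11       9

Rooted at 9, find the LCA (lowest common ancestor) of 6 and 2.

Ancestors of 6 (toward the root): 6, 9.
Ancestors of 2: 2, 13, 3, 11, 9.
The deepest node appearing in both lists is 9.

9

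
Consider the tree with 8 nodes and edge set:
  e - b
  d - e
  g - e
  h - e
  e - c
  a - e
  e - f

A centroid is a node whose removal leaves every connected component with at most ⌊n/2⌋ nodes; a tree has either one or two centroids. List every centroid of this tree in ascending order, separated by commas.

Delete e: the remaining components have sizes 1, 1, 1, 1, 1, 1, 1. Max 1 ≤ 4, so e is a centroid.
Every other node leaves some component of size > 4, so the centroid is unique.

e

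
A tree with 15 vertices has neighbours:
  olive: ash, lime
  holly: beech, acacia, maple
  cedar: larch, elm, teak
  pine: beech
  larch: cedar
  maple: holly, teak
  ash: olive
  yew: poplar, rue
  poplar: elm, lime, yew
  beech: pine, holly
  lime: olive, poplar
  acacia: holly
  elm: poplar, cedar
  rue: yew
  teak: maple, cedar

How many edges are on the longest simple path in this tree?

10

BFS from pine reaches ash last, at distance 10; BFS from ash confirms no node is farther.
Path: pine–beech–holly–maple–teak–cedar–elm–poplar–lime–olive–ash.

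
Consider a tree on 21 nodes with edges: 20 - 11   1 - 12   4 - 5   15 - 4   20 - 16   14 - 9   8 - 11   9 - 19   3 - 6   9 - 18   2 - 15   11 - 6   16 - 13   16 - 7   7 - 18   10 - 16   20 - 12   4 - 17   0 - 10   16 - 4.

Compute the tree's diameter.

8

BFS from 14 reaches 3 last, at distance 8; BFS from 3 confirms no node is farther.
Path: 14 - 9 - 18 - 7 - 16 - 20 - 11 - 6 - 3.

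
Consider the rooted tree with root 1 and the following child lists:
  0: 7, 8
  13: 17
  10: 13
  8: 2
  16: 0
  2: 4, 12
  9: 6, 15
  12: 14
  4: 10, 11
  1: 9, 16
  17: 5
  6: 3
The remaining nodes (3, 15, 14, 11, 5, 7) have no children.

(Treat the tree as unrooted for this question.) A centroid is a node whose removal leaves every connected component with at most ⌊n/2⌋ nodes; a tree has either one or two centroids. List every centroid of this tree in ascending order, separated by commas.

2, 8

Removing 8 splits the tree into components of sizes 9, 8; the largest is 9 ≤ ⌊18/2⌋ = 9.
Its neighbour 2 also leaves a largest component of size 9, so both are centroids.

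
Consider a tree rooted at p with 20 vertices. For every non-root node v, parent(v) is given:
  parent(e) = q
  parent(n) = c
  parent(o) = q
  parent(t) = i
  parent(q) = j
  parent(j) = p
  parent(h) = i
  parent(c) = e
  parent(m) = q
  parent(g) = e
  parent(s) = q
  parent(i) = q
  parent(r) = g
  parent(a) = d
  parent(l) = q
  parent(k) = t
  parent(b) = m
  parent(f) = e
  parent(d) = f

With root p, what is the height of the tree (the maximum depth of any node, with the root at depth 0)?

A deepest node is a, reached by p–j–q–e–f–d–a.
That path has 6 edges, so the height is 6.

6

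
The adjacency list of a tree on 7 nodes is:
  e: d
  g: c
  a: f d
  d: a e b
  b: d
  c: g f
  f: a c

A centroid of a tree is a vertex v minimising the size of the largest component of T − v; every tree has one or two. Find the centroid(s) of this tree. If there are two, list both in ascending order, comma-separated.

Delete a: the remaining components have sizes 3, 3. Max 3 ≤ 3, so a is a centroid.
Every other node leaves some component of size > 3, so the centroid is unique.

a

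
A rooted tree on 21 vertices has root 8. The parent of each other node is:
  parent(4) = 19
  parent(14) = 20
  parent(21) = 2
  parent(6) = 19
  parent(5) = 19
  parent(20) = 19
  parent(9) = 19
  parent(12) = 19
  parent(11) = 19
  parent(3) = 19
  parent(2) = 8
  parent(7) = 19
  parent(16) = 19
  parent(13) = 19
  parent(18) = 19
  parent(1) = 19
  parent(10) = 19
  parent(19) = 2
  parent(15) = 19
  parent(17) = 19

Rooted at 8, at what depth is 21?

2

Path from 8 to 21: 8 – 2 – 21, which has 2 edges.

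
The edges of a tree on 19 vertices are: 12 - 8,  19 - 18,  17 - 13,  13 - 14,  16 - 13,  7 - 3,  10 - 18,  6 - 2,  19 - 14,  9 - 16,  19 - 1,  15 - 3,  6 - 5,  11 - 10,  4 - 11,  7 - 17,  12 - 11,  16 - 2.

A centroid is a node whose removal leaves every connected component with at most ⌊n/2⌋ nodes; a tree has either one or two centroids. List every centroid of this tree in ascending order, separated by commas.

13

If 13 is removed the pieces have sizes 9, 5, 4, all ≤ ⌊19/2⌋ = 9.
No neighbour of 13 does as well, so 13 is the unique centroid.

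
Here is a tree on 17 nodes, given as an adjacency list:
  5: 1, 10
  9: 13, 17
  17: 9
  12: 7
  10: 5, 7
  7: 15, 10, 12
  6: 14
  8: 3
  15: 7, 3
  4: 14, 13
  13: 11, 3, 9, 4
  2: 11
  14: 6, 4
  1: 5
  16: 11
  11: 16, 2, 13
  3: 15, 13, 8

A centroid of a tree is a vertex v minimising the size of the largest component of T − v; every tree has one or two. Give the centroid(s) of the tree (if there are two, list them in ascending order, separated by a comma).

Delete 13: the remaining components have sizes 8, 3, 3, 2. Max 8 ≤ 8, so 13 is a centroid.
No neighbour of 13 does as well, so 13 is the unique centroid.

13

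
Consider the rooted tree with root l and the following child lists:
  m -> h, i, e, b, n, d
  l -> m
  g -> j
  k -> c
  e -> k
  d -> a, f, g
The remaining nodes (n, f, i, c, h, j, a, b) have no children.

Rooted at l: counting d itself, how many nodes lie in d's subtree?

The subtree rooted at d contains: d, g, f, a, j — 5 nodes.

5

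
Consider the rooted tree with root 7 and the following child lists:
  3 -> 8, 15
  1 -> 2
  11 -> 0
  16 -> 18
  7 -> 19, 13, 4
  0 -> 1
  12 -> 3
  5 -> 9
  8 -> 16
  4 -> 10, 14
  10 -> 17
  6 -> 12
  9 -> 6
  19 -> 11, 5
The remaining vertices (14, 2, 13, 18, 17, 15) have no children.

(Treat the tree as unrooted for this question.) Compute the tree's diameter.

BFS from 2 reaches 18 last, at distance 12; BFS from 18 confirms no node is farther.
Path: 2-1-0-11-19-5-9-6-12-3-8-16-18.

12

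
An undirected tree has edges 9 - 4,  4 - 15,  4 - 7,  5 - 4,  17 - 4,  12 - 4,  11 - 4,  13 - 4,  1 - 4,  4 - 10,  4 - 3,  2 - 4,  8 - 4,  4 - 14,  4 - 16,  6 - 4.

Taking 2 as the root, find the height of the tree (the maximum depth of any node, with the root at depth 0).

17 sits deepest: 2-4-17 — 2 edges from the root.

2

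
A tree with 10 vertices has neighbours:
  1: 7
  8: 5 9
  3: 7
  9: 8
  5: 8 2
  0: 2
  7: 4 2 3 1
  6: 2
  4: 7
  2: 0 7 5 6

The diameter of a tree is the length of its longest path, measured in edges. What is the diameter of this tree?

Starting from 9, a farthest node is 3 at distance 5.
One longest path: 9–8–5–2–7–3.
So the diameter is 5.

5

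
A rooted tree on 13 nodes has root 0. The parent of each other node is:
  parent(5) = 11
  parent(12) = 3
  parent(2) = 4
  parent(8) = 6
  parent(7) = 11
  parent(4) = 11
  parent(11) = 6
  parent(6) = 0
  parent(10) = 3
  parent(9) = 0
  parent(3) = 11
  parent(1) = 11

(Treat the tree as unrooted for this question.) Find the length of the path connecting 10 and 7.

10 – 3 – 11 – 7: 3 edges.

3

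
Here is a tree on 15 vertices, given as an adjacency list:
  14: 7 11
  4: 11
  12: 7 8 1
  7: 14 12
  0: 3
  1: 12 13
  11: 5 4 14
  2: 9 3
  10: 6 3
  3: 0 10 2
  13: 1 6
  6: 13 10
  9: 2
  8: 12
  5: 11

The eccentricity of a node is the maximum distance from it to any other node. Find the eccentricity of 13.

The node farthest from 13 is 5 (4 also at distance 6), via 13–1–12–7–14–11–5 — 6 edges.

6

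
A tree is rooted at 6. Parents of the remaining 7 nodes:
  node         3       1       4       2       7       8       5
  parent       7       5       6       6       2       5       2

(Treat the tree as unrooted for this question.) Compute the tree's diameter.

4

Starting from 4, a farthest node is 3 at distance 4.
One longest path: 4 - 6 - 2 - 7 - 3.
So the diameter is 4.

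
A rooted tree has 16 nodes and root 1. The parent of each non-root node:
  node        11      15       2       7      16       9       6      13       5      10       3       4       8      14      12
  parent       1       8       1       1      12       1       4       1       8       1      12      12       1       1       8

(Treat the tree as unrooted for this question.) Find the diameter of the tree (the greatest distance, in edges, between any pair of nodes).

5

Starting from 6, a farthest node is 7 at distance 5.
One longest path: 6 - 4 - 12 - 8 - 1 - 7.
So the diameter is 5.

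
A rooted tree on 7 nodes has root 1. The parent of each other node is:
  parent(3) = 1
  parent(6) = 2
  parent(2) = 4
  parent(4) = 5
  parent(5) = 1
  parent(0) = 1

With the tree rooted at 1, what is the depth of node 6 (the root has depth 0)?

Climbing from 6 to the root: 6 → 2 → 4 → 5 → 1. That's 4 steps.

4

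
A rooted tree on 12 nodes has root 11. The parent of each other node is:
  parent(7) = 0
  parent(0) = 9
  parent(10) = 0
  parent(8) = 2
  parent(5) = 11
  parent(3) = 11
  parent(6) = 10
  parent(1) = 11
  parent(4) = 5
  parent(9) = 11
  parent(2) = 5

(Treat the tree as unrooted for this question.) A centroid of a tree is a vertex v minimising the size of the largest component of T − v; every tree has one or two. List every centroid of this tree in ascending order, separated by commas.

If 11 is removed the pieces have sizes 5, 4, 1, 1, all ≤ ⌊12/2⌋ = 6.
Every other node leaves some component of size > 6, so the centroid is unique.

11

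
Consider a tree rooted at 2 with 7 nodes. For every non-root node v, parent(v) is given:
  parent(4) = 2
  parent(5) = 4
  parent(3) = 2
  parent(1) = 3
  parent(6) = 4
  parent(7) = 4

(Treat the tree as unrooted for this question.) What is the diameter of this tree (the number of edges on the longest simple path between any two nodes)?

4

A longest path is 1–3–2–4–6, with 4 edges.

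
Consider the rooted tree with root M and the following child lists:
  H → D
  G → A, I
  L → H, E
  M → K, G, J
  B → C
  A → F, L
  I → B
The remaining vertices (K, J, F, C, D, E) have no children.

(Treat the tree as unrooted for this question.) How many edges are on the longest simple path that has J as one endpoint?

A farthest node from J is D.
The path J – M – G – A – L – H – D has 6 edges.

6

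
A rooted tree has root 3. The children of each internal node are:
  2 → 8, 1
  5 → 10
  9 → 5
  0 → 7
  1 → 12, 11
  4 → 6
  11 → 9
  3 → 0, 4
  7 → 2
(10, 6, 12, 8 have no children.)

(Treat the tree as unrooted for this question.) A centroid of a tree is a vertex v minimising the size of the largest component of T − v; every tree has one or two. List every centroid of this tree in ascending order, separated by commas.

Delete 2: the remaining components have sizes 6, 5, 1. Max 6 ≤ 6, so 2 is a centroid.
Every other node leaves some component of size > 6, so the centroid is unique.

2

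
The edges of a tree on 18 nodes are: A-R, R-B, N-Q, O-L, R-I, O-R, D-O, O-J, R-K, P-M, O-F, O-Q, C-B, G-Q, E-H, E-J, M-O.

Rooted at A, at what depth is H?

5

Path from A to H: A – R – O – J – E – H, which has 5 edges.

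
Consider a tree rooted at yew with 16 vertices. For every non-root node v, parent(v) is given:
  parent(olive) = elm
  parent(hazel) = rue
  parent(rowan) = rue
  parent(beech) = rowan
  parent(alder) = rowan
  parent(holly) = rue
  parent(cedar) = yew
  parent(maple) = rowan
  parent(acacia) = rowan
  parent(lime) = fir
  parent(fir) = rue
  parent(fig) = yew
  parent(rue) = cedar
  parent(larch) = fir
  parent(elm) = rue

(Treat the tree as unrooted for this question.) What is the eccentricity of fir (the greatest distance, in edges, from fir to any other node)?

4

A farthest node from fir is fig.
The path fir-rue-cedar-yew-fig has 4 edges.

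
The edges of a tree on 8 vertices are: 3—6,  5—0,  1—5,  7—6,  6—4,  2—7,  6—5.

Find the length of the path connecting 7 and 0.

3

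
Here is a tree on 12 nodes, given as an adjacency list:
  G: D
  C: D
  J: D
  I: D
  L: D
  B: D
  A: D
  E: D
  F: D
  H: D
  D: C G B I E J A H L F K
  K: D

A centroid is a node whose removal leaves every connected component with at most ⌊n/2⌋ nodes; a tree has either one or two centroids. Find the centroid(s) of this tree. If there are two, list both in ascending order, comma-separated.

Delete D: the remaining components have sizes 1, 1, 1, 1, 1, 1, 1, 1, 1, 1, 1. Max 1 ≤ 6, so D is a centroid.
No neighbour of D does as well, so D is the unique centroid.

D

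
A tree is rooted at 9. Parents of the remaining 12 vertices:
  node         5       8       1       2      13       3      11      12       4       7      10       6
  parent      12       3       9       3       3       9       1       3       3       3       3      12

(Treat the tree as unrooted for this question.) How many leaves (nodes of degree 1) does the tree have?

Exactly 9 nodes have a single neighbour: 2, 4, 5, 6, 7, 8, 10, 11, 13.

9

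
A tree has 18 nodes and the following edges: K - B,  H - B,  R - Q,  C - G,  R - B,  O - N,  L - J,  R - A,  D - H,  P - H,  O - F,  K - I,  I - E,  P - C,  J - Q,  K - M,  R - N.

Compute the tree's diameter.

8

A longest path is F-O-N-R-B-H-P-C-G, with 8 edges.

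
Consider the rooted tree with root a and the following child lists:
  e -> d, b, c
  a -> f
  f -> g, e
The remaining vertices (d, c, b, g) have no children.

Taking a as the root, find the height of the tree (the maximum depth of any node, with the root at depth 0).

3

The longest root-to-leaf path is a – f – e – d (3 edges).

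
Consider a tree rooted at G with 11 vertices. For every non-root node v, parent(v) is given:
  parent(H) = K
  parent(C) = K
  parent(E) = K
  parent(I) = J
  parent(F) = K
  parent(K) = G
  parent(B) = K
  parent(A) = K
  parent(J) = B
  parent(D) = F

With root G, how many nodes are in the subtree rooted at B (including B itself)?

3

B's subtree: {B, J, I}, size 3.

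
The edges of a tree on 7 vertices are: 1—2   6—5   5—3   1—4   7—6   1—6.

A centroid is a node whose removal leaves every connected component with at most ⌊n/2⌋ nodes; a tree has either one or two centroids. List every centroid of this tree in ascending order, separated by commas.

6

Delete 6: the remaining components have sizes 3, 2, 1. Max 3 ≤ 3, so 6 is a centroid.
No neighbour of 6 does as well, so 6 is the unique centroid.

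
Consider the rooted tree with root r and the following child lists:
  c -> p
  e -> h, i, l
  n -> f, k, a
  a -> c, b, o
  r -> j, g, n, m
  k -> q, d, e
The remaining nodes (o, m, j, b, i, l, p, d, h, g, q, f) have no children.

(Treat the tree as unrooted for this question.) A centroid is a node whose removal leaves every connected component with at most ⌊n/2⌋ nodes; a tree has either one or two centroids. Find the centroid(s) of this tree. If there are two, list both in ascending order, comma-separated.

n

Delete n: the remaining components have sizes 7, 5, 4, 1. Max 7 ≤ 9, so n is a centroid.
No neighbour of n does as well, so n is the unique centroid.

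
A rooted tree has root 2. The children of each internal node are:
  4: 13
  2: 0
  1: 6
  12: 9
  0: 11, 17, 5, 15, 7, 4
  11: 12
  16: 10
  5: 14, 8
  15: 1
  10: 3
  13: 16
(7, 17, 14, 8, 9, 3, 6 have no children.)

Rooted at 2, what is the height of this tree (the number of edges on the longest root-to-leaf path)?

6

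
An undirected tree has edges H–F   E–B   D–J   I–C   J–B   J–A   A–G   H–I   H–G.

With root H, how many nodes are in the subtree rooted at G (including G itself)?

The subtree rooted at G contains: G, A, J, D, B, E — 6 nodes.

6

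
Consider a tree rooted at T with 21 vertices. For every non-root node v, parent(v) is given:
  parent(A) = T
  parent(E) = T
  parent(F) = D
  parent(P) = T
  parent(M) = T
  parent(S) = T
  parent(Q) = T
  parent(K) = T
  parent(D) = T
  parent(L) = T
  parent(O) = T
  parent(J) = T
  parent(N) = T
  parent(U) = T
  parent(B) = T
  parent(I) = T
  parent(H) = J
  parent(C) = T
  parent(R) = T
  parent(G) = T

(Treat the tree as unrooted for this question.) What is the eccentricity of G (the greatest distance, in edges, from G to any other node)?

3

Distances from G peak at 3, attained at F (H also at distance 3).
G–T–D–F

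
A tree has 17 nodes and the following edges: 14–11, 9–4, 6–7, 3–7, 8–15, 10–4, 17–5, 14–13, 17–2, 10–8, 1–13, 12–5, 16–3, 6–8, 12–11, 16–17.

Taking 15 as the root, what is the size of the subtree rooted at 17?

8

The subtree rooted at 17 contains: 17, 2, 5, 12, 11, 14, 13, 1 — 8 nodes.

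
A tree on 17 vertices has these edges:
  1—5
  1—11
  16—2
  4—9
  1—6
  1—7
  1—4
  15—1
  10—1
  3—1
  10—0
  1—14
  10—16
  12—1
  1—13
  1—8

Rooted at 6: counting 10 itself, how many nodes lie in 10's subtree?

4

Descendants of 10 (including itself): 10, 16, 0, 2. That's 4.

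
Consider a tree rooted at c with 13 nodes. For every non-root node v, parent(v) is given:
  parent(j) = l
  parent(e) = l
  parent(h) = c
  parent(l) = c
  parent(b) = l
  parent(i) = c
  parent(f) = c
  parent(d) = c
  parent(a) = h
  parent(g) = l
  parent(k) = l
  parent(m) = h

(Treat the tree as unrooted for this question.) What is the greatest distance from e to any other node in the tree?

The node farthest from e is a (m also at distance 4), via e – l – c – h – a — 4 edges.

4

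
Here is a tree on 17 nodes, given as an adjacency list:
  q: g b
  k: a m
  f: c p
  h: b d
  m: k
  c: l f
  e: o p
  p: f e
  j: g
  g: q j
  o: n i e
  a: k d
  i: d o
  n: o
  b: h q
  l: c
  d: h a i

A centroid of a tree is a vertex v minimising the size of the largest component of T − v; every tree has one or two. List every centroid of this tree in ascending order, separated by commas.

d

If d is removed the pieces have sizes 8, 5, 3, all ≤ ⌊17/2⌋ = 8.
Every other node leaves some component of size > 8, so the centroid is unique.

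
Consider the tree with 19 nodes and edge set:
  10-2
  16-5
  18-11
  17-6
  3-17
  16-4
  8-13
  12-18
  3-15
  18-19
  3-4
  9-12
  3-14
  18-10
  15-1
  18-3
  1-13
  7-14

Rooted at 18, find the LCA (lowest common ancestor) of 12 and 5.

18

Path 12→root: 12 18; path 5→root: 5 16 4 3 18.
First common node: 18.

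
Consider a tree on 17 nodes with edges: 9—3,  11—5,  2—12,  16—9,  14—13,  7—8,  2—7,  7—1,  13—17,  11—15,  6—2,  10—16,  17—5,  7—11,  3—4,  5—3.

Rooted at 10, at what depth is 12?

8

10 – 16 – 9 – 3 – 5 – 11 – 7 – 2 – 12 — 8 edges.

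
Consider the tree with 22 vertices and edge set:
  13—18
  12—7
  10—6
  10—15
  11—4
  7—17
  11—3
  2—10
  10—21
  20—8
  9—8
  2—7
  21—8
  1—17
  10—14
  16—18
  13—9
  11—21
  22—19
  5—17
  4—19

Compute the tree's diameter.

BFS from 1 reaches 16 last, at distance 10; BFS from 16 confirms no node is farther.
Path: 1-17-7-2-10-21-8-9-13-18-16.

10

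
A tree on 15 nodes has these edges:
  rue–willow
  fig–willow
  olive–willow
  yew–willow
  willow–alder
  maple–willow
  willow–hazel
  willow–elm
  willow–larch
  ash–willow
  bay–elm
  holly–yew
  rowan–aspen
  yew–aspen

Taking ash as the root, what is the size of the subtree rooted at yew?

yew's subtree: {yew, aspen, holly, rowan}, size 4.

4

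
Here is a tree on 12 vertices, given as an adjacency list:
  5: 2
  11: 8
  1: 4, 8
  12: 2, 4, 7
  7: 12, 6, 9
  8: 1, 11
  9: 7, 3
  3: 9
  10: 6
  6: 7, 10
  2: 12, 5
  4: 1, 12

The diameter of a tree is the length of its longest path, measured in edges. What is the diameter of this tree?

7

BFS from 11 reaches 3 last, at distance 7; BFS from 3 confirms no node is farther.
Path: 11 – 8 – 1 – 4 – 12 – 7 – 9 – 3.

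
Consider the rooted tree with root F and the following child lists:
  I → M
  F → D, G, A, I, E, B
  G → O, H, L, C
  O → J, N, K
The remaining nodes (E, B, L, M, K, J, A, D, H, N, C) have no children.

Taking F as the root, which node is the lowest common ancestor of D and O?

F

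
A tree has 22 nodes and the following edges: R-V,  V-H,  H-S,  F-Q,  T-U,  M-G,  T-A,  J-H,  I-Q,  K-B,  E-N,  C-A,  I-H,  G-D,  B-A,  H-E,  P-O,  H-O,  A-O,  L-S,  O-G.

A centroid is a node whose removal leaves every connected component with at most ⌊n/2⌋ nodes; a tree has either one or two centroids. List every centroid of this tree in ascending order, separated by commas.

H, O

Removing H splits the tree into components of sizes 11, 3, 2, 2, 2, 1; the largest is 11 ≤ ⌊22/2⌋ = 11.
O is adjacent to H and is also a centroid (the largest component after removing it is likewise 11).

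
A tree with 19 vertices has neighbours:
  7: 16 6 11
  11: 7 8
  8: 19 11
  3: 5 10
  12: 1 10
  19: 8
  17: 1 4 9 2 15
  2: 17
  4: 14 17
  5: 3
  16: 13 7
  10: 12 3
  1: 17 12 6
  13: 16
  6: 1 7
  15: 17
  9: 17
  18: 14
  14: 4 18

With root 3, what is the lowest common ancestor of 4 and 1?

Ancestors of 4 (toward the root): 4, 17, 1, 12, 10, 3.
Ancestors of 1: 1, 12, 10, 3.
The deepest node appearing in both lists is 1.

1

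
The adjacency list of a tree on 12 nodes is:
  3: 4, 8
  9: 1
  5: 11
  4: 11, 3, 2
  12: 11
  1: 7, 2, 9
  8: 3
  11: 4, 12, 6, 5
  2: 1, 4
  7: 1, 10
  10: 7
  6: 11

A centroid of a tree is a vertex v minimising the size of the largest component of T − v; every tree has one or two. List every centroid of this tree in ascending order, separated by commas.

Removing 4 splits the tree into components of sizes 5, 4, 2; the largest is 5 ≤ ⌊12/2⌋ = 6.
No neighbour of 4 does as well, so 4 is the unique centroid.

4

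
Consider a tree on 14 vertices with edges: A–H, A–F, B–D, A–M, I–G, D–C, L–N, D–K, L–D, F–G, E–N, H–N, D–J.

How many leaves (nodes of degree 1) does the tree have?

The leaves are B, C, E, I, J, K, M.
That is 7 leaves.

7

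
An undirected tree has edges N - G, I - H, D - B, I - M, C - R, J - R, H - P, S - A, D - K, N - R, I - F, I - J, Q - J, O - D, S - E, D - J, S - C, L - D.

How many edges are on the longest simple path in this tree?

7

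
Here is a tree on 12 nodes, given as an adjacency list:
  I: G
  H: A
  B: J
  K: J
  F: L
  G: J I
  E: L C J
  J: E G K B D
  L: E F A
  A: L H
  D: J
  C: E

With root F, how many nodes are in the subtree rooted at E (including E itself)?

8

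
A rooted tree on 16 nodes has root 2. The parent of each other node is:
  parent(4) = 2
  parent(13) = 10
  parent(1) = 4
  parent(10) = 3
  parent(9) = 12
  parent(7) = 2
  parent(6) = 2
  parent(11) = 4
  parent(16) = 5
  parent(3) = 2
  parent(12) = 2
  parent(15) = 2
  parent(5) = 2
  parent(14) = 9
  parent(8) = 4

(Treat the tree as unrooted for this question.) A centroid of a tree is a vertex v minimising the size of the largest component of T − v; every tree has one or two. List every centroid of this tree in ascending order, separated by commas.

Delete 2: the remaining components have sizes 4, 3, 3, 2, 1, 1, 1. Max 4 ≤ 8, so 2 is a centroid.
Every other node leaves some component of size > 8, so the centroid is unique.

2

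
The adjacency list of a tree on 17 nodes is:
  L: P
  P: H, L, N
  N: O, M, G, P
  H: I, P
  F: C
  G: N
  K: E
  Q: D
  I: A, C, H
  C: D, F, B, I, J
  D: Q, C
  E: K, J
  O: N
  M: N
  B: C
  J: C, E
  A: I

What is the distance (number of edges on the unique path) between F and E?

3

F–C–J–E: 3 edges.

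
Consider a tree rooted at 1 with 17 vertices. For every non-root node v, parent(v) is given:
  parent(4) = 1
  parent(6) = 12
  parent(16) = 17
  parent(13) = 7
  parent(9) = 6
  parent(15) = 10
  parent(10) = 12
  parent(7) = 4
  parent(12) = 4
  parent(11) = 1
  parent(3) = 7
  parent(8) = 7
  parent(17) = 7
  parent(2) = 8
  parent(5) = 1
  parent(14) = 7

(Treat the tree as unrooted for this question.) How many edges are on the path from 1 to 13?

1 - 4 - 7 - 13: 3 edges.

3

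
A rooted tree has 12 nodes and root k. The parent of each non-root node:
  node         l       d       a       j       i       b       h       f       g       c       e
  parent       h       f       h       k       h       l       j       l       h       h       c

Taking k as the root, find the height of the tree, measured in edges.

A deepest node is d, reached by k – j – h – l – f – d.
That path has 5 edges, so the height is 5.

5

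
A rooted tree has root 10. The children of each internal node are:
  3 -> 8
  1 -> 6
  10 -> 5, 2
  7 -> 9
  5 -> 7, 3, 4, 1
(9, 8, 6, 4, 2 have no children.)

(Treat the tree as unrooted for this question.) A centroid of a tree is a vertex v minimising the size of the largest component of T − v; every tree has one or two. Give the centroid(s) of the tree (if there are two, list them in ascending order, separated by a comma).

5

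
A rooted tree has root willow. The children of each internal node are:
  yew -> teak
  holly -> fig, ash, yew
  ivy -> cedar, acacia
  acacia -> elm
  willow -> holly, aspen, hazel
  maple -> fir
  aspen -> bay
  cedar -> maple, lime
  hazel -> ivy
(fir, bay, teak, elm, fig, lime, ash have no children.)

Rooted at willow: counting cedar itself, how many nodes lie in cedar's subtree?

cedar's subtree: {cedar, maple, lime, fir}, size 4.

4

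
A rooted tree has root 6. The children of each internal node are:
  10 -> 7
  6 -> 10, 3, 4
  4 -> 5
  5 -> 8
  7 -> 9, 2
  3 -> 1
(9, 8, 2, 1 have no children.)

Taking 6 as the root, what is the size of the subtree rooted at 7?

3

Descendants of 7 (including itself): 7, 9, 2. That's 3.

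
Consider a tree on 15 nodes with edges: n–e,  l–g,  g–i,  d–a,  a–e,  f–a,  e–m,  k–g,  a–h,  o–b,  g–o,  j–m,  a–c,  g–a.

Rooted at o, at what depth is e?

3

Path from o to e: o – g – a – e, which has 3 edges.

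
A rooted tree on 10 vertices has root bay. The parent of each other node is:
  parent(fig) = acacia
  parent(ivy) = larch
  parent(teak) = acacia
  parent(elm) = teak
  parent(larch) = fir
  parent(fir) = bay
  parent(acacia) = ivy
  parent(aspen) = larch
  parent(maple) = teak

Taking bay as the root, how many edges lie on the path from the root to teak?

5

bay–fir–larch–ivy–acacia–teak — 5 edges.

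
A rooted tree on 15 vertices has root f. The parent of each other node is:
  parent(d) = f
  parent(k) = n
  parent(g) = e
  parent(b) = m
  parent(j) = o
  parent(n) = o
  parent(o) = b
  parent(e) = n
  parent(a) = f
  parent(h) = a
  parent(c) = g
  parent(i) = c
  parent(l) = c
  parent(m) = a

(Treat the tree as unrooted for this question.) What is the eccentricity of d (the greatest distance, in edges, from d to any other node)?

10

Distances from d peak at 10, attained at i (l also at distance 10).
d-f-a-m-b-o-n-e-g-c-i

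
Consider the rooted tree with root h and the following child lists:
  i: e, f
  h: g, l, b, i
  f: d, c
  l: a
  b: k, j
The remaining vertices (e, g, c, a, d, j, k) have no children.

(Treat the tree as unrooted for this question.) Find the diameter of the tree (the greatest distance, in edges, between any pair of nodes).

A longest path is j - b - h - i - f - c, with 5 edges.

5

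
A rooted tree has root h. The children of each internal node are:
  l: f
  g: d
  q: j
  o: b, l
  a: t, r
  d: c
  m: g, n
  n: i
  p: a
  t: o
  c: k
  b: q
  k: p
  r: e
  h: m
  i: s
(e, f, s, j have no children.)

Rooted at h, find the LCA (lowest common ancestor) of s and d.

Ancestors of s (toward the root): s, i, n, m, h.
Ancestors of d: d, g, m, h.
The deepest node appearing in both lists is m.

m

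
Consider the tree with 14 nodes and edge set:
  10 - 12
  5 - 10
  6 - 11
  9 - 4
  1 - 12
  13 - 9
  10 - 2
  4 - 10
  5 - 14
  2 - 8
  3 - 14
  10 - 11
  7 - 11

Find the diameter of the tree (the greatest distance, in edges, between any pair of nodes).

A longest path is 3 - 14 - 5 - 10 - 4 - 9 - 13, with 6 edges.

6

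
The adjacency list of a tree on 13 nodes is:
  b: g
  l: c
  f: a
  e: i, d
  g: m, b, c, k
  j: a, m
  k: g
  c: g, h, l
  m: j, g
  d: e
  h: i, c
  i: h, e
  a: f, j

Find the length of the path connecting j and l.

4

Walking from j: j - m - g - c - l. Length 4.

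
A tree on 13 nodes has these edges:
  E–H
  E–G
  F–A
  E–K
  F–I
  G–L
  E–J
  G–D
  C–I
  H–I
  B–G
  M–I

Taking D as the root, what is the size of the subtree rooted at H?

6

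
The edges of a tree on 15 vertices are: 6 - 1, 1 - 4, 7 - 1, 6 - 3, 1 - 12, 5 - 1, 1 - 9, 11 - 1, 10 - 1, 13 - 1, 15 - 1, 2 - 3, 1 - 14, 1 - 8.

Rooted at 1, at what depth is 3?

2

Climbing from 3 to the root: 3–6–1. That's 2 steps.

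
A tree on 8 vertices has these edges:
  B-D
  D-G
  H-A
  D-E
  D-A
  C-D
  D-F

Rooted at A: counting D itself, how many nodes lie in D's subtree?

6

The subtree rooted at D contains: D, C, F, B, G, E — 6 nodes.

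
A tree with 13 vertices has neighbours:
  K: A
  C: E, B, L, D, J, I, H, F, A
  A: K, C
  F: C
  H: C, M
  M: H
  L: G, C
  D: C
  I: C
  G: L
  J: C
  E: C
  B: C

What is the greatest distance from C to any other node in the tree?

Distances from C peak at 2, attained at M (G, K also at distance 2).
C–H–M

2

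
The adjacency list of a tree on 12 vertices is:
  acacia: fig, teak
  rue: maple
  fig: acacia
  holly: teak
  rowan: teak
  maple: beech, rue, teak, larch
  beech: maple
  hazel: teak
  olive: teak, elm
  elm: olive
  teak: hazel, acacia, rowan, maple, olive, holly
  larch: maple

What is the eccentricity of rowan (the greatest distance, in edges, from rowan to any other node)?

3

Distances from rowan peak at 3, attained at larch (rue, beech, elm, fig also at distance 3).
rowan–teak–maple–larch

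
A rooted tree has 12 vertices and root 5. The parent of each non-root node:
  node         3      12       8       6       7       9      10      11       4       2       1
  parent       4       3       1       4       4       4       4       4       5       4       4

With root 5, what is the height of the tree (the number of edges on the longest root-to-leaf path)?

12 sits deepest: 5-4-3-12 — 3 edges from the root.

3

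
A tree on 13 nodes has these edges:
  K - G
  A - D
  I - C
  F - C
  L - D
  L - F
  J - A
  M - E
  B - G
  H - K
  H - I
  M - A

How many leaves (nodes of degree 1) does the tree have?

The leaves are B, E, J.
That is 3 leaves.

3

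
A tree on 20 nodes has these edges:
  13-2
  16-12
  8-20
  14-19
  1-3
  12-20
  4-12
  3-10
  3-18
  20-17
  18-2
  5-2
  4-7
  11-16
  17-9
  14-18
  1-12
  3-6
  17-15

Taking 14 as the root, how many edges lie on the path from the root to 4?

5

Climbing from 4 to the root: 4–12–1–3–18–14. That's 5 steps.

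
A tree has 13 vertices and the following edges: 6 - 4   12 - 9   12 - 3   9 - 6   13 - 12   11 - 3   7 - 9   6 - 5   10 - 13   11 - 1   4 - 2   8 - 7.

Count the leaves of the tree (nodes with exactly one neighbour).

Degree-1 nodes: 1, 2, 5, 8, 10 — 5 of them.

5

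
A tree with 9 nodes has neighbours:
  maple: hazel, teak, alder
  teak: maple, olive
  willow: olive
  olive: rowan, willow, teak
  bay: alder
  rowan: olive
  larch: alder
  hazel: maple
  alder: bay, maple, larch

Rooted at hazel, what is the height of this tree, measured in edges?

4

The longest root-to-leaf path is hazel-maple-teak-olive-willow (4 edges).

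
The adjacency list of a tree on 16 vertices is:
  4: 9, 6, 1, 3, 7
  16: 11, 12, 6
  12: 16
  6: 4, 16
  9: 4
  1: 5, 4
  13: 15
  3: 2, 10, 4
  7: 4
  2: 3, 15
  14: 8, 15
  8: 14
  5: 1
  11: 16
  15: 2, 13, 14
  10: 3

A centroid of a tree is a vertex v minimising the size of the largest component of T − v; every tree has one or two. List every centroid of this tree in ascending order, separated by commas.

4

If 4 is removed the pieces have sizes 7, 4, 2, 1, 1, all ≤ ⌊16/2⌋ = 8.
Every other node leaves some component of size > 8, so the centroid is unique.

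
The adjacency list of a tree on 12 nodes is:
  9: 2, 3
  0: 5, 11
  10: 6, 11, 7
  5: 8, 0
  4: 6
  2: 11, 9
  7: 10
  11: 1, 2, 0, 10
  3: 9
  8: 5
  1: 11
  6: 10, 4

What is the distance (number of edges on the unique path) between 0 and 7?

Walking from 0: 0 – 11 – 10 – 7. Length 3.

3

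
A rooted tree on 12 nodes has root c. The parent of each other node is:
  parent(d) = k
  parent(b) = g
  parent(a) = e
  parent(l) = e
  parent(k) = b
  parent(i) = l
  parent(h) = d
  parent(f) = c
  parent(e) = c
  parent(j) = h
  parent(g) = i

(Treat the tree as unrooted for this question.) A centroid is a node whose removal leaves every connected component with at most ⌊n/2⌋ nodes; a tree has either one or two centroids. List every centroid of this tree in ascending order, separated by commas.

g, i

If i is removed the pieces have sizes 6, 5, all ≤ ⌊12/2⌋ = 6.
g is adjacent to i and is also a centroid (the largest component after removing it is likewise 6).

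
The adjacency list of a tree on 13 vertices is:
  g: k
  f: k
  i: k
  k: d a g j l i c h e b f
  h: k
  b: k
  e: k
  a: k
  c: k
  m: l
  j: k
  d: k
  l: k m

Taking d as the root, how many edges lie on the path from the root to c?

d–k–c — 2 edges.

2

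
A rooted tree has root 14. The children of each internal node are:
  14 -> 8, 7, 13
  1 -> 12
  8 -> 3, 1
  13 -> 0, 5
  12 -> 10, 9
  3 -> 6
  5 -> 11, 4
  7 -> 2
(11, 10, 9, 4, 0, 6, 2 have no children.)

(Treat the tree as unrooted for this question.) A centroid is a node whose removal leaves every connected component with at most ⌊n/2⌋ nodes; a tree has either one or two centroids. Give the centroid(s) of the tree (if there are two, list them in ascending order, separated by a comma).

14

Delete 14: the remaining components have sizes 7, 5, 2. Max 7 ≤ 7, so 14 is a centroid.
Every other node leaves some component of size > 7, so the centroid is unique.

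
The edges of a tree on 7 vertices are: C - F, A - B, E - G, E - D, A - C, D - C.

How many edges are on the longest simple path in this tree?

5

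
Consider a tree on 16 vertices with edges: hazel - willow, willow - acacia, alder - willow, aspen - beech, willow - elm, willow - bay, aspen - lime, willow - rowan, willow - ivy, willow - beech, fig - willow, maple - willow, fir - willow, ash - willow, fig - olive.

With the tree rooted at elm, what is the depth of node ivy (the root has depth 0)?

Climbing from ivy to the root: ivy → willow → elm. That's 2 steps.

2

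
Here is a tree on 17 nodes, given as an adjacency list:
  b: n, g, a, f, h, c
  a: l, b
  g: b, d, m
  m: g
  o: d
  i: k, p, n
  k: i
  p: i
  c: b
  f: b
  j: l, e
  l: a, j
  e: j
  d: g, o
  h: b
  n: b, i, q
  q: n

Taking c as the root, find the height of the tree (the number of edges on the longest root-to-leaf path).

5

A deepest node is e, reached by c–b–a–l–j–e.
That path has 5 edges, so the height is 5.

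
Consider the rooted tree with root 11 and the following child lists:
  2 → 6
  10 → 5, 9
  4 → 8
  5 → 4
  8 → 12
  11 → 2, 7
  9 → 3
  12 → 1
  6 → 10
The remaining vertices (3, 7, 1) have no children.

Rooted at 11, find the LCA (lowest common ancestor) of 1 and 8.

8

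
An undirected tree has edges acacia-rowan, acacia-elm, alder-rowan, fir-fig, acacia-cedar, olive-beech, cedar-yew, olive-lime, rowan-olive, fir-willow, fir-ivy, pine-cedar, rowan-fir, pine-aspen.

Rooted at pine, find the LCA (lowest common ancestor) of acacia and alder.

acacia's ancestor chain is acacia, cedar, pine and alder's is alder, rowan, acacia, cedar, pine; they first meet at acacia.

acacia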